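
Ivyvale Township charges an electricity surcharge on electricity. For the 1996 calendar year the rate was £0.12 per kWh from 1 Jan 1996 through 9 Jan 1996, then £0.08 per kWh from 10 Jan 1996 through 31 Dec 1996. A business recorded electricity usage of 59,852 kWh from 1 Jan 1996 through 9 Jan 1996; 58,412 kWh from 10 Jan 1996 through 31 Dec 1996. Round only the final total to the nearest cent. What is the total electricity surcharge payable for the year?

£11855.20

1 Jan – 9 Jan 1996: 59,852 kWh at £0.12/kWh → £7182.24
10 Jan – 31 Dec 1996: 58,412 kWh at £0.08/kWh → £4672.96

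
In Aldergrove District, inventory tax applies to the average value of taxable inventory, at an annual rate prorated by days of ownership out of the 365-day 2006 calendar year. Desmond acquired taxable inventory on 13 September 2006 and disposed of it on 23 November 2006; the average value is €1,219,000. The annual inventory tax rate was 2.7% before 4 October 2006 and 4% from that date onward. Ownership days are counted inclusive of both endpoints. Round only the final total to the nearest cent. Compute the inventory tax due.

13 September – 3 October 2006: 21 days at 2.7% → €1,219,000 × 2.7% × 21/365 = €1,893.6247
4 October – 23 November 2006: 51 days at 4% → €1,219,000 × 4% × 51/365 = €6,813.0411
Total = €8,706.6658

€8,706.67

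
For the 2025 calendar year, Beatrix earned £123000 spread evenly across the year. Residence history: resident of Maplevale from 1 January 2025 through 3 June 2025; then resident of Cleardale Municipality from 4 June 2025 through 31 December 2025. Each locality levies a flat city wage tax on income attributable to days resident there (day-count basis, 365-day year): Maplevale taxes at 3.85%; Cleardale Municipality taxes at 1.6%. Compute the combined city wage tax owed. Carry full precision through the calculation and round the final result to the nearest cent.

Maplevale, 1 January – 3 June 2025: 154 days → £123000 × 3.85% × 154/365 = £1997.9918
Cleardale Municipality, 4 June – 31 December 2025: 211 days → £123000 × 1.6% × 211/365 = £1137.6658
Total = £3135.6575

£3135.66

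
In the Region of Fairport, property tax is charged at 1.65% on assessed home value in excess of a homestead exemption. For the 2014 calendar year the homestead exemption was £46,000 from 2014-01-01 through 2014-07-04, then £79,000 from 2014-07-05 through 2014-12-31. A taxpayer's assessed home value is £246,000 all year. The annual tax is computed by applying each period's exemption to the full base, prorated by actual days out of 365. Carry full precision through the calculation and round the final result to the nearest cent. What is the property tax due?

£3,031.48

2014-01-01 to 2014-07-04: 185 days, exemption £46,000 → (£246,000 − £46,000) × 1.65% × 185/365 = £1,672.6027
2014-07-05 to 2014-12-31: 180 days, exemption £79,000 → (£246,000 − £79,000) × 1.65% × 180/365 = £1,358.8767
Total = £3,031.4795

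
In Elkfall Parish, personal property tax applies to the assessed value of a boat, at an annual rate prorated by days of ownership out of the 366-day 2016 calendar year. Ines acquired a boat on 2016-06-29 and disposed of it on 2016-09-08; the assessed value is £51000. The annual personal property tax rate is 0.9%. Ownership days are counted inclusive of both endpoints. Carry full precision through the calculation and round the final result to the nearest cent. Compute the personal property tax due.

£90.30

Days held (2016-06-29 to 2016-09-08): 72 out of 366
Tax = £51000 × 0.9% × 72/366 = £90.2951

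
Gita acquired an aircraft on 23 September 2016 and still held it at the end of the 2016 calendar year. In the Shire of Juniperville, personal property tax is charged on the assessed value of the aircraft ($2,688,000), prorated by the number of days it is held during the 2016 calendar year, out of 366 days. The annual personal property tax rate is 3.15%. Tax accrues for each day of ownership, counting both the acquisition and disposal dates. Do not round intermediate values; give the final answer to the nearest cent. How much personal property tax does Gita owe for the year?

$23,134.43

Days held (23 September – 31 December 2016): 100 out of 366
Tax = $2,688,000 × 3.15% × 100/366 = $23,134.4262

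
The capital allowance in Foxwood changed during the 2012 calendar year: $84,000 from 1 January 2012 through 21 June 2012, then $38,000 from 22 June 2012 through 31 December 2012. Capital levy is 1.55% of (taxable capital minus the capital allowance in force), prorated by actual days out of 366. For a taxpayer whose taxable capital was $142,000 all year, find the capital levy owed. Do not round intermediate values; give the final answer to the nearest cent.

1 January – 21 June 2012: 173 days, exemption $84,000 → ($142,000 − $84,000) × 1.55% × 173/366 = $424.9372
22 June – 31 December 2012: 193 days, exemption $38,000 → ($142,000 − $38,000) × 1.55% × 193/366 = $850.0437
Total = $1,274.9809

$1,274.98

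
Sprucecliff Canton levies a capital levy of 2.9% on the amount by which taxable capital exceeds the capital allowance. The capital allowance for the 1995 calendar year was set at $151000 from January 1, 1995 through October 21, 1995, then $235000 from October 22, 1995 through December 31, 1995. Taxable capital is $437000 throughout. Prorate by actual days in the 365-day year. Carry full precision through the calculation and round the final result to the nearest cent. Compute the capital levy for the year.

$7820.15

January 1 – October 21, 1995: 294 days, exemption $151000 → ($437000 − $151000) × 2.9% × 294/365 = $6680.6466
October 22 – December 31, 1995: 71 days, exemption $235000 → ($437000 − $235000) × 2.9% × 71/365 = $1139.5014
Total = $7820.1479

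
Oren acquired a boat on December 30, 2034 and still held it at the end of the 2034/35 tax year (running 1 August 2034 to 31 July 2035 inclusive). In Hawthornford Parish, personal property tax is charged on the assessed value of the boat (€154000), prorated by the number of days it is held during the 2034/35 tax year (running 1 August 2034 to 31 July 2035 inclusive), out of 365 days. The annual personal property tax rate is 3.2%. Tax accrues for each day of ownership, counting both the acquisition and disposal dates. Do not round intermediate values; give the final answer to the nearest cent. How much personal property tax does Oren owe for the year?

€2889.29

Days held (December 30, 2034 – July 31, 2035): 214 out of 365
Tax = €154000 × 3.2% × 214/365 = €2889.2932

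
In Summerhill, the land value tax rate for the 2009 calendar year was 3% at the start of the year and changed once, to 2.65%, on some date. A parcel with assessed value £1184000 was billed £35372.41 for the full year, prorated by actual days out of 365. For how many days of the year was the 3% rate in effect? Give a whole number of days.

352 days

Let d = days at the first rate; then 365 − d days at the second rate.
£1184000 × [3%·d + 2.65%·(365−d)] / 365 = £35372.41
Solving gives d = 352, so the new rate took effect on 19 December 2009.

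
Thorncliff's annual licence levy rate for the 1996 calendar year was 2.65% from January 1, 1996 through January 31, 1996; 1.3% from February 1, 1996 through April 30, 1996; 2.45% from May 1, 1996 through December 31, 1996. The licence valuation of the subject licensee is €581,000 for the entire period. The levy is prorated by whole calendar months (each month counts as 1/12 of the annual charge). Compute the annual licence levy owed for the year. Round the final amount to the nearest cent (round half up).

January 1 – January 31, 1996: 1 month at 2.65% → €581,000 × 2.65% × 1/12 = €1,283.0417
February 1 – April 30, 1996: 3 months at 1.3% → €581,000 × 1.3% × 3/12 = €1,888.2500
May 1 – December 31, 1996: 8 months at 2.45% → €581,000 × 2.45% × 8/12 = €9,489.6667
Total = €12,660.9583

€12,660.96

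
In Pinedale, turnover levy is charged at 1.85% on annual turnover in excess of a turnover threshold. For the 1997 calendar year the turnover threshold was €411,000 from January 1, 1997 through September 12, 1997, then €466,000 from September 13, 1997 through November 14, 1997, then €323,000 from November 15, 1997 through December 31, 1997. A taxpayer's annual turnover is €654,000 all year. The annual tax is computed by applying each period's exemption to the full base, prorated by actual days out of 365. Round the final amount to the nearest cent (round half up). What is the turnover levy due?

January 1 – September 12, 1997: 255 days, exemption €411,000 → (€654,000 − €411,000) × 1.85% × 255/365 = €3,140.6918
September 13 – November 14, 1997: 63 days, exemption €466,000 → (€654,000 − €466,000) × 1.85% × 63/365 = €600.3123
November 15 – December 31, 1997: 47 days, exemption €323,000 → (€654,000 − €323,000) × 1.85% × 47/365 = €788.5055
Total = €4,529.5096

€4,529.51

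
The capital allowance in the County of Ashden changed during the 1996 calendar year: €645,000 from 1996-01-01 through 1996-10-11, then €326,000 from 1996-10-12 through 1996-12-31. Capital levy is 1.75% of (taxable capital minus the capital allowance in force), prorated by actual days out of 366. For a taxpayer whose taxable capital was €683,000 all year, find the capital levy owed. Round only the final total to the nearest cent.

€1,900.47

1996-01-01 to 1996-10-11: 285 days, exemption €645,000 → (€683,000 − €645,000) × 1.75% × 285/366 = €517.8279
1996-10-12 to 1996-12-31: 81 days, exemption €326,000 → (€683,000 − €326,000) × 1.75% × 81/366 = €1,382.6434
Total = €1,900.4713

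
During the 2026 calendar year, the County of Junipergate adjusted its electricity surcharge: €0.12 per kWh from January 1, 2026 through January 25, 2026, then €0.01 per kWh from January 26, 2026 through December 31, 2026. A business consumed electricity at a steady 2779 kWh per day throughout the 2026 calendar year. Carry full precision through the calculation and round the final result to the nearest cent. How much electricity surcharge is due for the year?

January 1 – January 25, 2026: 25 days × 2779 kWh/day = 69,475 kWh at €0.12/kWh → €8337.00
January 26 – December 31, 2026: 340 days × 2779 kWh/day = 944,860 kWh at €0.01/kWh → €9448.60

€17785.60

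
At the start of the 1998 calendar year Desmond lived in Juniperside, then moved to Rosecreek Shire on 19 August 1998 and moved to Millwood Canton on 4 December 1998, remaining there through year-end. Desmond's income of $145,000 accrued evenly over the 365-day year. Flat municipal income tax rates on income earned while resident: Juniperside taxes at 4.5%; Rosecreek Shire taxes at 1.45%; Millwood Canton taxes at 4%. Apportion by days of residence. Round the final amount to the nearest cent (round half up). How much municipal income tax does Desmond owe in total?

Juniperside, 1 January – 18 August 1998: 230 days → $145,000 × 4.5% × 230/365 = $4,111.6438
Rosecreek Shire, 19 August – 3 December 1998: 107 days → $145,000 × 1.45% × 107/365 = $616.3493
Millwood Canton, 4 December – 31 December 1998: 28 days → $145,000 × 4% × 28/365 = $444.9315
Total = $5,172.9247

$5,172.92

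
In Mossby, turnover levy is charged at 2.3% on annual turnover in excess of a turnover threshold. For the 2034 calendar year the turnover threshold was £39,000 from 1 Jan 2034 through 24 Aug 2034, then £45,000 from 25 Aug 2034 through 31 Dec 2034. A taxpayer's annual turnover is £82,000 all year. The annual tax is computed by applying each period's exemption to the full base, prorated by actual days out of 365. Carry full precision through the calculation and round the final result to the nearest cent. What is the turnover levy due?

£940.23

1 Jan – 24 Aug 2034: 236 days, exemption £39,000 → (£82,000 − £39,000) × 2.3% × 236/365 = £639.4630
25 Aug – 31 Dec 2034: 129 days, exemption £45,000 → (£82,000 − £45,000) × 2.3% × 129/365 = £300.7644
Total = £940.2274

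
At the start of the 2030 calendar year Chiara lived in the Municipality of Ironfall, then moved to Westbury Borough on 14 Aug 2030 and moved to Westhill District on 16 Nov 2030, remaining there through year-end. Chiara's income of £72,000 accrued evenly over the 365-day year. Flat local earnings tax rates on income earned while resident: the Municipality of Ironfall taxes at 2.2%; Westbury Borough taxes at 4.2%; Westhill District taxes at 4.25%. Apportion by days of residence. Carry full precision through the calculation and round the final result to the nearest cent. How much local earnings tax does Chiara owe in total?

The Municipality of Ironfall, 1 Jan – 13 Aug 2030: 225 days → £72,000 × 2.2% × 225/365 = £976.4384
Westbury Borough, 14 Aug – 15 Nov 2030: 94 days → £72,000 × 4.2% × 94/365 = £778.7836
Westhill District, 16 Nov – 31 Dec 2030: 46 days → £72,000 × 4.25% × 46/365 = £385.6438
Total = £2,140.8658

£2,140.87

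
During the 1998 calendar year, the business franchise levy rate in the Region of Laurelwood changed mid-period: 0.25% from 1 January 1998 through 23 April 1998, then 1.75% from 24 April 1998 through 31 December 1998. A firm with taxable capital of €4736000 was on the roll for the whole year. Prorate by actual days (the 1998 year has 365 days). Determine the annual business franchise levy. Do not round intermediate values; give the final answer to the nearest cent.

1 January – 23 April 1998: 113 days at 0.25% → €4736000 × 0.25% × 113/365 = €3665.5342
24 April – 31 December 1998: 252 days at 1.75% → €4736000 × 1.75% × 252/365 = €57221.2603
Total = €60886.7945

€60886.79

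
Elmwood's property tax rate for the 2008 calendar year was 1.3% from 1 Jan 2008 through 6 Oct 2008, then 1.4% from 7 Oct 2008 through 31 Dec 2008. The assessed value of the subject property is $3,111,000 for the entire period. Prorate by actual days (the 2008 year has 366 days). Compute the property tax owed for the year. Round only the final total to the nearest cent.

1 Jan – 6 Oct 2008: 280 days at 1.3% → $3,111,000 × 1.3% × 280/366 = $30,940.0000
7 Oct – 31 Dec 2008: 86 days at 1.4% → $3,111,000 × 1.4% × 86/366 = $10,234.0000
Total = $41,174.0000

$41,174.00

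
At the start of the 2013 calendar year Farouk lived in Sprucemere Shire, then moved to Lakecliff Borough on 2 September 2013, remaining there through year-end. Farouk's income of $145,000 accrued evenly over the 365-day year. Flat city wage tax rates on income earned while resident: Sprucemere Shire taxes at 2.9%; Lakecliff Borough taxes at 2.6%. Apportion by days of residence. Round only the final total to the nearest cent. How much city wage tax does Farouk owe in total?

$4,060.79

Sprucemere Shire, 1 January – 1 September 2013: 244 days → $145,000 × 2.9% × 244/365 = $2,811.0137
Lakecliff Borough, 2 September – 31 December 2013: 121 days → $145,000 × 2.6% × 121/365 = $1,249.7808
Total = $4,060.7945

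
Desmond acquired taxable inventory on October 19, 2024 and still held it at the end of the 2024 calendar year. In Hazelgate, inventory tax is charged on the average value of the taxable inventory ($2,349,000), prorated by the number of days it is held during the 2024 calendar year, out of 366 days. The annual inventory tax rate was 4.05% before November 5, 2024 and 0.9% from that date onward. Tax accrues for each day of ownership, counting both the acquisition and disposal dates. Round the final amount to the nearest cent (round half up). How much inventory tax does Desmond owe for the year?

$7,711.27

October 19 – November 4, 2024: 17 days at 4.05% → $2,349,000 × 4.05% × 17/366 = $4,418.8156
November 5 – December 31, 2024: 57 days at 0.9% → $2,349,000 × 0.9% × 57/366 = $3,292.4508
Total = $7,711.2664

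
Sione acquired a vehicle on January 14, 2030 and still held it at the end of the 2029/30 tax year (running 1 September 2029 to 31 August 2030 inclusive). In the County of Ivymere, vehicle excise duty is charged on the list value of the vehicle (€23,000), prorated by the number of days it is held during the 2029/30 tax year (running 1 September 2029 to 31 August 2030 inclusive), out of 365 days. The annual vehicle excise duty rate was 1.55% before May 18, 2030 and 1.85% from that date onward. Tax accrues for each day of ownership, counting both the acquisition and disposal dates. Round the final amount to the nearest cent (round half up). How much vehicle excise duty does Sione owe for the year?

€244.68

January 14 – May 17, 2030: 124 days at 1.55% → €23,000 × 1.55% × 124/365 = €121.1123
May 18 – August 31, 2030: 106 days at 1.85% → €23,000 × 1.85% × 106/365 = €123.5699
Total = €244.6822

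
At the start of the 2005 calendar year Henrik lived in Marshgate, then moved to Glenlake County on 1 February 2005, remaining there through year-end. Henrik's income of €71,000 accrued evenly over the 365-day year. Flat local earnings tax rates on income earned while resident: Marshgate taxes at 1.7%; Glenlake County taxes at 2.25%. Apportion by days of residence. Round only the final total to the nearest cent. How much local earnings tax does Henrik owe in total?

Marshgate, 1 January – 31 January 2005: 31 days → €71,000 × 1.7% × 31/365 = €102.5123
Glenlake County, 1 February – 31 December 2005: 334 days → €71,000 × 2.25% × 334/365 = €1,461.8219
Total = €1,564.3342

€1,564.33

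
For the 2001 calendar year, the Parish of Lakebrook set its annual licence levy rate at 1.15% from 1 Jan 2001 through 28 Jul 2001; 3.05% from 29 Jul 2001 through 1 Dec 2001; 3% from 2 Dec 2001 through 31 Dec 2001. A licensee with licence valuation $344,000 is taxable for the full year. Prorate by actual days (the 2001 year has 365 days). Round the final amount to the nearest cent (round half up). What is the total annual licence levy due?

$6,735.33

1 Jan – 28 Jul 2001: 209 days at 1.15% → $344,000 × 1.15% × 209/365 = $2,265.2164
29 Jul – 1 Dec 2001: 126 days at 3.05% → $344,000 × 3.05% × 126/365 = $3,621.8959
2 Dec – 31 Dec 2001: 30 days at 3% → $344,000 × 3% × 30/365 = $848.2192
Total = $6,735.3315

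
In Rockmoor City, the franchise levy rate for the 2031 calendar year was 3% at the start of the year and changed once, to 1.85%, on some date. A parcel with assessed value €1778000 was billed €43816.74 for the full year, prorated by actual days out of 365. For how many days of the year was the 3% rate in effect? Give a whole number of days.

195 days

Let d = days at the first rate; then 365 − d days at the second rate.
€1778000 × [3%·d + 1.85%·(365−d)] / 365 = €43816.74
Solving gives d = 195, so the new rate took effect on 15 July 2031.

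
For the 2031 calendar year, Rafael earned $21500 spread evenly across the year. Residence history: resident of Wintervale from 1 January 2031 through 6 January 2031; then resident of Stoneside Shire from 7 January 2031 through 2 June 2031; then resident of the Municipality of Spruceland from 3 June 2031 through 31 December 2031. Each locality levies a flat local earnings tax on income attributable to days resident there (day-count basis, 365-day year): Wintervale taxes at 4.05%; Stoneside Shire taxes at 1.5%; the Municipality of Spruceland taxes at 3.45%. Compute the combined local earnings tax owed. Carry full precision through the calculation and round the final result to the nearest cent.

Wintervale, 1 January – 6 January 2031: 6 days → $21500 × 4.05% × 6/365 = $14.3137
Stoneside Shire, 7 January – 2 June 2031: 147 days → $21500 × 1.5% × 147/365 = $129.8836
The Municipality of Spruceland, 3 June – 31 December 2031: 212 days → $21500 × 3.45% × 212/365 = $430.8247
Total = $575.0219

$575.02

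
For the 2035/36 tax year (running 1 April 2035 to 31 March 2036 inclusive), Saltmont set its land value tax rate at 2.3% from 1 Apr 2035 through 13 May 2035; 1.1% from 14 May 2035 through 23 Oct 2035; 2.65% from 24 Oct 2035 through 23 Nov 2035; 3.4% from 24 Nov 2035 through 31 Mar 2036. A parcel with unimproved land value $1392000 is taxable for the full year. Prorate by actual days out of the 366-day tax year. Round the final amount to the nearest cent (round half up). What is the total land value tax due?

1 Apr – 13 May 2035: 43 days at 2.3% → $1392000 × 2.3% × 43/366 = $3761.4426
14 May – 23 Oct 2035: 163 days at 1.1% → $1392000 × 1.1% × 163/366 = $6819.2787
24 Oct – 23 Nov 2035: 31 days at 2.65% → $1392000 × 2.65% × 31/366 = $3124.3934
24 Nov 2035 – 31 Mar 2036: 129 days at 3.4% → $1392000 × 3.4% × 129/366 = $16681.1803
Total = $30386.2951

$30386.30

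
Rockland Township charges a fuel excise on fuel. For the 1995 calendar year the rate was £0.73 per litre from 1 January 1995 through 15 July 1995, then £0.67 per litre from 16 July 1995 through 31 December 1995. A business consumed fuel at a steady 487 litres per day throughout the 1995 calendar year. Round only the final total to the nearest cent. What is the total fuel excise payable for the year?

£124,822.97

1 January – 15 July 1995: 196 days × 487 litres/day = 95,452 litres at £0.73/litre → £69,679.96
16 July – 31 December 1995: 169 days × 487 litres/day = 82,303 litres at £0.67/litre → £55,143.01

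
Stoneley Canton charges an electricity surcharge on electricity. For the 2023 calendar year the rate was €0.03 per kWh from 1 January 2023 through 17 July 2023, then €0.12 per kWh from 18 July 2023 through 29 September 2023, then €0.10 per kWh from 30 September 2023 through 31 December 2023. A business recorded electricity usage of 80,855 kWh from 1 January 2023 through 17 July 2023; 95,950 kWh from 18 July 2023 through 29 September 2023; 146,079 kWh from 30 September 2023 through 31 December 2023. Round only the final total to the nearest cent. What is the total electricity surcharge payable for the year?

€28547.55

1 January – 17 July 2023: 80,855 kWh at €0.03/kWh → €2425.65
18 July – 29 September 2023: 95,950 kWh at €0.12/kWh → €11514.00
30 September – 31 December 2023: 146,079 kWh at €0.10/kWh → €14607.90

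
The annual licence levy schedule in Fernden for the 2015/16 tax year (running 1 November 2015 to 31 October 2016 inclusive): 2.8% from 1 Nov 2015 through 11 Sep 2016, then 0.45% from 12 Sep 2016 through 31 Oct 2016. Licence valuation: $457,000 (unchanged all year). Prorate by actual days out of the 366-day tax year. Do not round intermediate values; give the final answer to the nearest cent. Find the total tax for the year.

1 Nov 2015 – 11 Sep 2016: 316 days at 2.8% → $457,000 × 2.8% × 316/366 = $11,047.9126
12 Sep – 31 Oct 2016: 50 days at 0.45% → $457,000 × 0.45% × 50/366 = $280.9426
Total = $11,328.8552

$11,328.86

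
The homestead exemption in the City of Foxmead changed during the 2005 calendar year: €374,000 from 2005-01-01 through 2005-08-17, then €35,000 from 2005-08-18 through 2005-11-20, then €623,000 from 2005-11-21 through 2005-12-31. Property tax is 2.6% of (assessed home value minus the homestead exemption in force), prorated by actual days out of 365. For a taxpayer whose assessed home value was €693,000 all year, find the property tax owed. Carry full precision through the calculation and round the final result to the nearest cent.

2005-01-01 to 2005-08-17: 229 days, exemption €374,000 → (€693,000 − €374,000) × 2.6% × 229/365 = €5,203.6329
2005-08-18 to 2005-11-20: 95 days, exemption €35,000 → (€693,000 − €35,000) × 2.6% × 95/365 = €4,452.7671
2005-11-21 to 2005-12-31: 41 days, exemption €623,000 → (€693,000 − €623,000) × 2.6% × 41/365 = €204.4384
Total = €9,860.8384

€9,860.84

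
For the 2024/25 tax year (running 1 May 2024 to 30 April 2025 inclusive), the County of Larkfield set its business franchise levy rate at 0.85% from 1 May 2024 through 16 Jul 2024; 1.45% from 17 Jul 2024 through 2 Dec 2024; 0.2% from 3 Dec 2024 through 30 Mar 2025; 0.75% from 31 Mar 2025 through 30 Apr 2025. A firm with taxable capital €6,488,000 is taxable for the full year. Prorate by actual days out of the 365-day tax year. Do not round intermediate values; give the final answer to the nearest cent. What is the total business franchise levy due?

€55,787.91

1 May – 16 Jul 2024: 77 days at 0.85% → €6,488,000 × 0.85% × 77/365 = €11,633.9616
17 Jul – 2 Dec 2024: 139 days at 1.45% → €6,488,000 × 1.45% × 139/365 = €35,826.2027
3 Dec 2024 – 30 Mar 2025: 118 days at 0.2% → €6,488,000 × 0.2% × 118/365 = €4,194.9808
31 Mar – 30 Apr 2025: 31 days at 0.75% → €6,488,000 × 0.75% × 31/365 = €4,132.7671
Total = €55,787.9123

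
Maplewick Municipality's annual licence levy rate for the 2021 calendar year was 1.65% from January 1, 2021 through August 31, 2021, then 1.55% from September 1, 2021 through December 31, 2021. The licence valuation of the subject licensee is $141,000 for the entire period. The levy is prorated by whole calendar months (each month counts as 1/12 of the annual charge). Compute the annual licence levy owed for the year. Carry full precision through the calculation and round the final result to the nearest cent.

January 1 – August 31, 2021: 8 months at 1.65% → $141,000 × 1.65% × 8/12 = $1,551.0000
September 1 – December 31, 2021: 4 months at 1.55% → $141,000 × 1.55% × 4/12 = $728.5000
Total = $2,279.5000

$2,279.50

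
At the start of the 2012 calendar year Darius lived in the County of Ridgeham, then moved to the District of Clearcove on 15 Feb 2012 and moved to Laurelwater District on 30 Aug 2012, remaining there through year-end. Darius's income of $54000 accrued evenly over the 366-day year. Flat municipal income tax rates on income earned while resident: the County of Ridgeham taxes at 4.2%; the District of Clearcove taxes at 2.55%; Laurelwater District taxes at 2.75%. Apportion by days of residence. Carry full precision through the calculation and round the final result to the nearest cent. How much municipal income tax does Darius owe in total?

$1523.14

The County of Ridgeham, 1 Jan – 14 Feb 2012: 45 days → $54000 × 4.2% × 45/366 = $278.8525
The District of Clearcove, 15 Feb – 29 Aug 2012: 197 days → $54000 × 2.55% × 197/366 = $741.1721
Laurelwater District, 30 Aug – 31 Dec 2012: 124 days → $54000 × 2.75% × 124/366 = $503.1148
Total = $1523.1393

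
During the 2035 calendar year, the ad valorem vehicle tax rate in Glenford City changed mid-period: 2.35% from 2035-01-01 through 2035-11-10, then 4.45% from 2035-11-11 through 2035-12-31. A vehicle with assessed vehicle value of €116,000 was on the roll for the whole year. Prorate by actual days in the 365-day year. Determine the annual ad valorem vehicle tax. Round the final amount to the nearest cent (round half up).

€3,066.37

2035-01-01 to 2035-11-10: 314 days at 2.35% → €116,000 × 2.35% × 314/365 = €2,345.1068
2035-11-11 to 2035-12-31: 51 days at 4.45% → €116,000 × 4.45% × 51/365 = €721.2658
Total = €3,066.3726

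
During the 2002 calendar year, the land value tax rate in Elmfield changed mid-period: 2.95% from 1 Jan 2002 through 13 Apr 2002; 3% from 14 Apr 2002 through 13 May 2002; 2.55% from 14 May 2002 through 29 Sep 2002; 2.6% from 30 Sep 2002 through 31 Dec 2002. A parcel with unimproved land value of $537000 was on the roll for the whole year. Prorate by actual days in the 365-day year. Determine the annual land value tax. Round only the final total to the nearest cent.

$14566.68

1 Jan – 13 Apr 2002: 103 days at 2.95% → $537000 × 2.95% × 103/365 = $4470.3411
14 Apr – 13 May 2002: 30 days at 3% → $537000 × 3% × 30/365 = $1324.1096
14 May – 29 Sep 2002: 139 days at 2.55% → $537000 × 2.55% × 139/365 = $5214.7849
30 Sep – 31 Dec 2002: 93 days at 2.6% → $537000 × 2.6% × 93/365 = $3557.4411
Total = $14566.6767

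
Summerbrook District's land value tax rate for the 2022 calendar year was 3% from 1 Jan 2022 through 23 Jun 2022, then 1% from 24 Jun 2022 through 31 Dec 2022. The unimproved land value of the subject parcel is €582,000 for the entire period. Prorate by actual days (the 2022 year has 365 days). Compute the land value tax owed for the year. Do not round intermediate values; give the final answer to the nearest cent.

€11,368.93

1 Jan – 23 Jun 2022: 174 days at 3% → €582,000 × 3% × 174/365 = €8,323.3973
24 Jun – 31 Dec 2022: 191 days at 1% → €582,000 × 1% × 191/365 = €3,045.5342
Total = €11,368.9315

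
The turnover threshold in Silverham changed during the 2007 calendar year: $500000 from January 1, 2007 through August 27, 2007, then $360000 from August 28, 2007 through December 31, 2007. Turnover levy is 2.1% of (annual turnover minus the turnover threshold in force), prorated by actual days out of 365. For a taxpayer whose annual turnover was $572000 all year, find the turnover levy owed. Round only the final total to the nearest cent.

January 1 – August 27, 2007: 239 days, exemption $500000 → ($572000 − $500000) × 2.1% × 239/365 = $990.0493
August 28 – December 31, 2007: 126 days, exemption $360000 → ($572000 − $360000) × 2.1% × 126/365 = $1536.8548
Total = $2526.9041

$2526.90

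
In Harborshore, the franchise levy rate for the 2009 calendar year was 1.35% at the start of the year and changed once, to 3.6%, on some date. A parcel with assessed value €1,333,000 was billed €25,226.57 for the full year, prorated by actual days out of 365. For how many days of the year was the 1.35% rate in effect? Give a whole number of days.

277 days

Let d = days at the first rate; then 365 − d days at the second rate.
€1,333,000 × [1.35%·d + 3.6%·(365−d)] / 365 = €25,226.57
Solving gives d = 277, so the new rate took effect on October 5, 2009.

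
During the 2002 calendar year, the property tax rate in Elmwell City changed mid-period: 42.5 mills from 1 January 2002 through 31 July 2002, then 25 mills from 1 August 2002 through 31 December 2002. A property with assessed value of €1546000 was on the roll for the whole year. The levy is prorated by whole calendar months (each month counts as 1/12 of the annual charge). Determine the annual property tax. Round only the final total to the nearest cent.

€54432.08

1 January – 31 July 2002: 7 months at 42.5 mills → €1546000 × 4.25% × 7/12 = €38327.9167
1 August – 31 December 2002: 5 months at 25 mills → €1546000 × 2.5% × 5/12 = €16104.1667
Total = €54432.0833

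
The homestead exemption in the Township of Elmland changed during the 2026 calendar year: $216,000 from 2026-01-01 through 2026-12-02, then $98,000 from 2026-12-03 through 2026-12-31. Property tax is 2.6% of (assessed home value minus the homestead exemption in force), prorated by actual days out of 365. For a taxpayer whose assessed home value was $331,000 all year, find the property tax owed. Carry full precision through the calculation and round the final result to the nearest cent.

2026-01-01 to 2026-12-02: 336 days, exemption $216,000 → ($331,000 − $216,000) × 2.6% × 336/365 = $2,752.4384
2026-12-03 to 2026-12-31: 29 days, exemption $98,000 → ($331,000 − $98,000) × 2.6% × 29/365 = $481.3205
Total = $3,233.7589

$3,233.76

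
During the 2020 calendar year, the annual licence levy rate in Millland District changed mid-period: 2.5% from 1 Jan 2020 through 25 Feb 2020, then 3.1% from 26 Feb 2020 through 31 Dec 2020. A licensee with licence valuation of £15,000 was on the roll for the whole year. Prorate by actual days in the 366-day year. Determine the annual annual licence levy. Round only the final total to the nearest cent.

1 Jan – 25 Feb 2020: 56 days at 2.5% → £15,000 × 2.5% × 56/366 = £57.3770
26 Feb – 31 Dec 2020: 310 days at 3.1% → £15,000 × 3.1% × 310/366 = £393.8525
Total = £451.2295

£451.23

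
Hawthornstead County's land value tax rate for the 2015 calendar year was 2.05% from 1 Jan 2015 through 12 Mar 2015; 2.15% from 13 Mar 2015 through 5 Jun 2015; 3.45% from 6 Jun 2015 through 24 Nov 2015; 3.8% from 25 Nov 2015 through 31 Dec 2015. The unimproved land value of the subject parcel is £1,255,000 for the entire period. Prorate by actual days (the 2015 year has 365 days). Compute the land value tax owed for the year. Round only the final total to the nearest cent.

1 Jan – 12 Mar 2015: 71 days at 2.05% → £1,255,000 × 2.05% × 71/365 = £5,004.5274
13 Mar – 5 Jun 2015: 85 days at 2.15% → £1,255,000 × 2.15% × 85/365 = £6,283.5959
6 Jun – 24 Nov 2015: 172 days at 3.45% → £1,255,000 × 3.45% × 172/365 = £20,403.2055
25 Nov – 31 Dec 2015: 37 days at 3.8% → £1,255,000 × 3.8% × 37/365 = £4,834.3288
Total = £36,525.6575

£36,525.66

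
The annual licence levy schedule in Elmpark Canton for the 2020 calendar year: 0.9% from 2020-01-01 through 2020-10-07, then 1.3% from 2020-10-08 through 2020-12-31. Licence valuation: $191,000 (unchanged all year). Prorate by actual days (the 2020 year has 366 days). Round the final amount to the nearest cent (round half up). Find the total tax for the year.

2020-01-01 to 2020-10-07: 281 days at 0.9% → $191,000 × 0.9% × 281/366 = $1,319.7787
2020-10-08 to 2020-12-31: 85 days at 1.3% → $191,000 × 1.3% × 85/366 = $576.6530
Total = $1,896.4317

$1,896.43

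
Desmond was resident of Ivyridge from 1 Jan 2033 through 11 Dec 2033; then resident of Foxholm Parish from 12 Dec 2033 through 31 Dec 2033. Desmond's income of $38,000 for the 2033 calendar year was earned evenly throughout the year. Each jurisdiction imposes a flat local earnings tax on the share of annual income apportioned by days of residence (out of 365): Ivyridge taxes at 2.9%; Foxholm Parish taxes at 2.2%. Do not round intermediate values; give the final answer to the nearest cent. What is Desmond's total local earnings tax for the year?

Ivyridge, 1 Jan – 11 Dec 2033: 345 days → $38,000 × 2.9% × 345/365 = $1,041.6164
Foxholm Parish, 12 Dec – 31 Dec 2033: 20 days → $38,000 × 2.2% × 20/365 = $45.8082
Total = $1,087.4247

$1,087.42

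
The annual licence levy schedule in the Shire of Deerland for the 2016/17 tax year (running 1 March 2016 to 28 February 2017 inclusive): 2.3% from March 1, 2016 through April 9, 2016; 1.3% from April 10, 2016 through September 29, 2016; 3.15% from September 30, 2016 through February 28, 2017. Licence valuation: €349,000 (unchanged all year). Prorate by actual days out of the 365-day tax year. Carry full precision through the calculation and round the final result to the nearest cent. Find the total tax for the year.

March 1 – April 9, 2016: 40 days at 2.3% → €349,000 × 2.3% × 40/365 = €879.6712
April 10 – September 29, 2016: 173 days at 1.3% → €349,000 × 1.3% × 173/365 = €2,150.4137
September 30, 2016 – February 28, 2017: 152 days at 3.15% → €349,000 × 3.15% × 152/365 = €4,578.1151
Total = €7,608.2000

€7,608.20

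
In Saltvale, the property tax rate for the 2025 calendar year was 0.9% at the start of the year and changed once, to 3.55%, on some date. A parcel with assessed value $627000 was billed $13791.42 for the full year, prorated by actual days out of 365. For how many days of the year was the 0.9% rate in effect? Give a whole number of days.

Let d = days at the first rate; then 365 − d days at the second rate.
$627000 × [0.9%·d + 3.55%·(365−d)] / 365 = $13791.42
Solving gives d = 186, so the new rate took effect on July 6, 2025.

186 days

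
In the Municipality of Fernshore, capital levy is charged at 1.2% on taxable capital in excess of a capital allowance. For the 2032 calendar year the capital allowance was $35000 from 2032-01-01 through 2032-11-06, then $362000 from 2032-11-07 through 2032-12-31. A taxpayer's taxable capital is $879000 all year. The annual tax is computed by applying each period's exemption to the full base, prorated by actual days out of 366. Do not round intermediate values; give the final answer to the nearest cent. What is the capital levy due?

2032-01-01 to 2032-11-06: 311 days, exemption $35000 → ($879000 − $35000) × 1.2% × 311/366 = $8606.0328
2032-11-07 to 2032-12-31: 55 days, exemption $362000 → ($879000 − $362000) × 1.2% × 55/366 = $932.2951
Total = $9538.3279

$9538.33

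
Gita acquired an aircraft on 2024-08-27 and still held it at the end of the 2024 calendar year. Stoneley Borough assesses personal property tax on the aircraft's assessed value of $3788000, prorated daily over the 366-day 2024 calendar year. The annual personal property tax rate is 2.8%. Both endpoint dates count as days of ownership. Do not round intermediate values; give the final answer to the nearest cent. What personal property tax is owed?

$36803.63

Days held (2024-08-27 to 2024-12-31): 127 out of 366
Tax = $3788000 × 2.8% × 127/366 = $36803.6284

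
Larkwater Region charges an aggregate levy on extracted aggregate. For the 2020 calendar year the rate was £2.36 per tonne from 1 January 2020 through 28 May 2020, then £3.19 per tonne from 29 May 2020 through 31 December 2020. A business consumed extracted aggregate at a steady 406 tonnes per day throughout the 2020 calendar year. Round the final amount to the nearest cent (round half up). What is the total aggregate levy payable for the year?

1 January – 28 May 2020: 149 days × 406 tonnes/day = 60,494 tonnes at £2.36/tonne → £142765.84
29 May – 31 December 2020: 217 days × 406 tonnes/day = 88,102 tonnes at £3.19/tonne → £281045.38

£423811.22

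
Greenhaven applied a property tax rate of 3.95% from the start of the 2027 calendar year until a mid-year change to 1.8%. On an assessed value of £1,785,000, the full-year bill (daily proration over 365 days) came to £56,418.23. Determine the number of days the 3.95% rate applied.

Let d = days at the first rate; then 365 − d days at the second rate.
£1,785,000 × [3.95%·d + 1.8%·(365−d)] / 365 = £56,418.23
Solving gives d = 231, so the new rate took effect on August 20, 2027.

231 days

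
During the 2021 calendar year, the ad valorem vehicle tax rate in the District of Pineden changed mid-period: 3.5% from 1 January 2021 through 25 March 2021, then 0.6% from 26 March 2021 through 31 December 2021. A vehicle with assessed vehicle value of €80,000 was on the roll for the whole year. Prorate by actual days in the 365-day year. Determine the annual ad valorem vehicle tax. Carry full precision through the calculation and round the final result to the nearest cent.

1 January – 25 March 2021: 84 days at 3.5% → €80,000 × 3.5% × 84/365 = €644.3836
26 March – 31 December 2021: 281 days at 0.6% → €80,000 × 0.6% × 281/365 = €369.5342
Total = €1,013.9178

€1,013.92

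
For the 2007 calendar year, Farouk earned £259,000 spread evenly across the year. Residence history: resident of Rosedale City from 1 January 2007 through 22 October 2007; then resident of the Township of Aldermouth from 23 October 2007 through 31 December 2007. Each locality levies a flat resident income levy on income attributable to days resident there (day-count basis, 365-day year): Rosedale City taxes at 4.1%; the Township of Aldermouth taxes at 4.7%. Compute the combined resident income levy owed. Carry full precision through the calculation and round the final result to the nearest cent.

£10,917.03

Rosedale City, 1 January – 22 October 2007: 295 days → £259,000 × 4.1% × 295/365 = £8,582.4795
The Township of Aldermouth, 23 October – 31 December 2007: 70 days → £259,000 × 4.7% × 70/365 = £2,334.5479
Total = £10,917.0274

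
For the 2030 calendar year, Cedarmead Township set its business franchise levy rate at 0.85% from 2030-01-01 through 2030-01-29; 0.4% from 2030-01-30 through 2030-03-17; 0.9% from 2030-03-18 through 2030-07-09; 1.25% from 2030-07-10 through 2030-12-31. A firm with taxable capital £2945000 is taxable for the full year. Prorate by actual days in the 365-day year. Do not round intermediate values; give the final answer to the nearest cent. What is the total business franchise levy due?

2030-01-01 to 2030-01-29: 29 days at 0.85% → £2945000 × 0.85% × 29/365 = £1988.8836
2030-01-30 to 2030-03-17: 47 days at 0.4% → £2945000 × 0.4% × 47/365 = £1516.8767
2030-03-18 to 2030-07-09: 114 days at 0.9% → £2945000 × 0.9% × 114/365 = £8278.2740
2030-07-10 to 2030-12-31: 175 days at 1.25% → £2945000 × 1.25% × 175/365 = £17649.8288
Total = £29433.8630

£29433.86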